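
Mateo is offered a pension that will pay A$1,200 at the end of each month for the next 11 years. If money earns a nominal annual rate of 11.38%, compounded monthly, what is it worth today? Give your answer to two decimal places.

A$90,135.22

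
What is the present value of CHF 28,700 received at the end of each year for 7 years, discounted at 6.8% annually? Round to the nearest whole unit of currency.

CHF 155,757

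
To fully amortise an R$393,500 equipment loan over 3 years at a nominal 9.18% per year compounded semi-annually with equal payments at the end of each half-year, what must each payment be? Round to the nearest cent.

R$76,512.83

i = 0.0918/2 = 0.0459 per half-year; n = 3·2 = 6.
Annuity-PV factor = 5.142928; PMT = 393500 / 5.142928 = 76,512.8326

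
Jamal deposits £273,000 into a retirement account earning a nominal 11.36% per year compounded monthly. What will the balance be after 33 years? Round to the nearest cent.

With 12 periods per year: i = 0.00946667, n = 396.
273,000 × (1+0.00946667)^396 = 273,000 × 41.727771 = 11,391,681.4702

£11,391,681.47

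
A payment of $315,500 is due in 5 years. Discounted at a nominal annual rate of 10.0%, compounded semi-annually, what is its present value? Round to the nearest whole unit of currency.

With 2 periods per year: i = 0.05, n = 10.
PV = 315,500 / (1 + 0.05)^10 = 315,500 / 1.628895 = 193,689.6315

$193,690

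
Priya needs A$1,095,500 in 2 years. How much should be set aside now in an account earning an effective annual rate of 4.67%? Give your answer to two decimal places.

PV = 1,095,500 / (1 + 0.0467)^2 = 1,095,500 / 1.095581 = 999,926.1670

A$999,926.17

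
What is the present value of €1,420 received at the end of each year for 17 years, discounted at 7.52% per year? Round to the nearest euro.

Annuity factor a(17|0.0752) = 9.421149; PV = 1420 × 9.421149 = 13,378.0315

€13,378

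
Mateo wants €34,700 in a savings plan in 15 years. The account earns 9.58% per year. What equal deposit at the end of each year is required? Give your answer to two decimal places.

PMT = 34700 / ( [(1+0.0958)^15 − 1] / 0.0958 ) = 34700 / 30.733773 = 1,129.0511

€1,129.05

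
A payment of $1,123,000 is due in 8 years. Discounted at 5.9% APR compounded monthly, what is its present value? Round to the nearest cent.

With 12 periods per year: i = 0.00491667, n = 96.
Discount factor = (1+0.00491667)^(−96) = 0.624475; PV = 1,123,000 × 0.624475 = 701,285.7940

$701,285.79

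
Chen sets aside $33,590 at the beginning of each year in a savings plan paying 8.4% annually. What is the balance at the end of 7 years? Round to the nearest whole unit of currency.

FV = 33590 × [(1+0.084)^7 − 1] / 0.084 × (1+i) = 33590 × 9.791533 = 328,897.6035
(annuity-due: payments at period start, so ×(1+i).)

$328,898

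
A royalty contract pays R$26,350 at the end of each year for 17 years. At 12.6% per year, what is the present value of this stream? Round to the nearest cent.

R$181,313.37

PV = 26350 × [1 − (1+0.126)^(−17)] / 0.126 = 26350 × 6.880963 = 181,313.3693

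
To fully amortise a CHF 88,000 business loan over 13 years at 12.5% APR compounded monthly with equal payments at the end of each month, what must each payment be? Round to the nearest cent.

i = 0.125/12 = 0.0104167 per month; n = 13·12 = 156.
Annuity-PV factor = 76.936921; PMT = 88000 / 76.936921 = 1,143.7941

CHF 1,143.79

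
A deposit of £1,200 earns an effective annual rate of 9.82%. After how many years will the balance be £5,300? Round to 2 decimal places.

15.86 years

(1+i)^n = 5300/1200 = 4.41667, so n = ln 4.41667 / ln 1.0982 = 15.8572 years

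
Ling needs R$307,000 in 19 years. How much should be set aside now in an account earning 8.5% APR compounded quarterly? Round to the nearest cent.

i = 0.085/4 = 0.02125 per quarter; n = 19·4 = 76.
Discount factor = (1+0.02125)^(−76) = 0.202285; PV = 307,000 × 0.202285 = 62,101.3570

R$62,101.36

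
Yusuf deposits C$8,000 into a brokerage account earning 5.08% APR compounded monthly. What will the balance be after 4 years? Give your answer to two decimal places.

C$9,798.34

Periodic rate i = 0.0508/12 = 0.00423333; n = 4 × 12 = 48 periods.
FV = 8,000 × (1 + 0.00423333)^48 = 9,798.3367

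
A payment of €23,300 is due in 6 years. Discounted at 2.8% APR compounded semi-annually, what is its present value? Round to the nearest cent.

€19,719.71

i = 0.028/2 = 0.014 per half-year; n = 6·2 = 12.
PV = FV·(1+i)^(−n) = 23,300 × 0.846339 = 19,719.7071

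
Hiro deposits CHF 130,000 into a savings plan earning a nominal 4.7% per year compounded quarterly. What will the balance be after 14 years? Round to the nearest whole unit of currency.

With 4 periods per year: i = 0.01175, n = 56.
130,000 × (1+0.01175)^56 = 130,000 × 1.923534 = 250,059.4571

CHF 250,059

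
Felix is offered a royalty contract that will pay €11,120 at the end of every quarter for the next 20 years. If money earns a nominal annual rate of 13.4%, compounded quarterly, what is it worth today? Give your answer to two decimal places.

i = 0.134/4 = 0.0335 per quarter; n = 20·4 = 80.
PV = 11120 × [1 − (1+0.0335)^(−80)] / 0.0335 = 11120 × 27.712210 = 308,159.7700

€308,159.77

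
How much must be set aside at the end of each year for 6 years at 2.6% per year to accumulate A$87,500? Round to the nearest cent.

PMT = 87500 / ( [(1+0.026)^6 − 1] / 0.026 ) = 87500 / 6.403786 = 13,663.7912

A$13,663.79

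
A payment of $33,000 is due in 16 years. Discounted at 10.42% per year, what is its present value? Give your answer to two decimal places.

$6,756.94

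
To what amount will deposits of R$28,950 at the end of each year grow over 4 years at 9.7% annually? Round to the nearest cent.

R$133,764.88

Accumulation factor s(4|0.097) = 4.620549; FV = 28950 × 4.620549 = 133,764.8841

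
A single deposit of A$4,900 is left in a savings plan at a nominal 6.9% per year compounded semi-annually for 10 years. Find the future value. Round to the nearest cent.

With 2 periods per year: i = 0.0345, n = 20.
4,900 × (1+0.0345)^20 = 4,900 × 1.970652 = 9,656.1939

A$9,656.19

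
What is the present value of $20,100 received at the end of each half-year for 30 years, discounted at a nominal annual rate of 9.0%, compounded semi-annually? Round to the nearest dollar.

$414,824

Periodic rate i = 0.09/2 = 0.045; n = 30 × 2 = 60 periods.
Annuity factor a(60|0.045) = 20.638022; PV = 20100 × 20.638022 = 414,824.2430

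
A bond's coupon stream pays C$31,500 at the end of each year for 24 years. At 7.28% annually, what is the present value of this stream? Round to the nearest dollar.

PV = PMT · [1 − (1+i)^(−n)] / i = 31500 · 11.192843 = 352,574.5440

C$352,575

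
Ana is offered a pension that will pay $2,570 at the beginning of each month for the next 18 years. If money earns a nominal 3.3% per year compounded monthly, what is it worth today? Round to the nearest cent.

With 12 periods per year: i = 0.00275, n = 216.
PV = PMT · [1 − (1+i)^(−n)] / i × (1+i) = 2570 · 163.151180 = 419,298.5324
Payments are at the start of each period, so multiply by (1+i).

$419,298.53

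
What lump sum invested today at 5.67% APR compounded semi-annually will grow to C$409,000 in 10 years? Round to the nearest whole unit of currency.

With 2 periods per year: i = 0.02835, n = 20.
PV = 409,000 / (1 + 0.02835)^20 = 409,000 / 1.749118 = 233,832.1700

C$233,832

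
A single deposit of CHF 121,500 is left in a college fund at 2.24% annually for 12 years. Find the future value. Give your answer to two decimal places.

CHF 158,498.94

FV = 121,500 × (1 + 0.0224)^12 = 158,498.9420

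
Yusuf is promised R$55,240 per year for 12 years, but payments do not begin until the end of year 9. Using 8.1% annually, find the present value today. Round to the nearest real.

Value one period before first payment (t=8): 55240 × [1 − (1+0.081)^(−12)] / 0.081 = 55240 × 7.497187 = 414,144.6289
PV₀ = 414,144.6289 / (1+0.081)^8 = 414,144.6289 / 1.864685 = 222,098.9379

R$222,099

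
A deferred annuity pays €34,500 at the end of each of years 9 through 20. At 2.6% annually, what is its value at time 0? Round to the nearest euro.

Value one period before first payment (t=8): 34500 × [1 − (1+0.026)^(−12)] / 0.026 = 34500 × 10.195931 = 351,759.6210
PV₀ = 351,759.6210 / (1+0.026)^8 = 351,759.6210 / 1.227945 = 286,462.0520

€286,462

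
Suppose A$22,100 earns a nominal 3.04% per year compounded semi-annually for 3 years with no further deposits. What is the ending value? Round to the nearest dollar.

A$24,194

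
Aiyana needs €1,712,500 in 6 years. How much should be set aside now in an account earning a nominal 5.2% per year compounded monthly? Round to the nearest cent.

With 12 periods per year: i = 0.00433333, n = 72.
Discount factor = (1+0.00433333)^(−72) = 0.732475; PV = 1,712,500 × 0.732475 = 1,254,363.5903

€1,254,363.59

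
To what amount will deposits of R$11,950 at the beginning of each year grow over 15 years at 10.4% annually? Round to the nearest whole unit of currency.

R$432,697

Accumulation factor s(15|0.104) × (1+i) = 36.208974; FV = 11950 × 36.208974 = 432,697.2364
(annuity-due: payments at period start, so ×(1+i).)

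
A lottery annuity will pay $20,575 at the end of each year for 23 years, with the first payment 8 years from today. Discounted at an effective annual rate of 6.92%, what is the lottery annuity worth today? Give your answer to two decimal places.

$146,186.76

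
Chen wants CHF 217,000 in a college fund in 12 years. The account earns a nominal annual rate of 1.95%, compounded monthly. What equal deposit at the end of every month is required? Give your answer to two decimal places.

Periodic rate i = 0.0195/12 = 0.001625; n = 12 × 12 = 144 periods.
PMT = 217000 / ( [(1+0.001625)^144 − 1] / 0.001625 ) = 217000 / 162.095092 = 1,338.7204

CHF 1,338.72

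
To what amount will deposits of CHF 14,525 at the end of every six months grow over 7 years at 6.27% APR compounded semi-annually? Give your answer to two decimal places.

Periodic rate i = 0.0627/2 = 0.03135; n = 7 × 2 = 14 periods.
FV = PMT · [(1+i)^n − 1] / i = 14525 · 17.243468 = 250,461.3696

CHF 250,461.37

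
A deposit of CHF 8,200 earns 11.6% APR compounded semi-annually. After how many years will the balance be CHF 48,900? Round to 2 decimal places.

15.84 years

Periodic rate i = 0.116/2 = 0.058.
n = ln(48900/8200) / ln(1+0.058) = ln(5.96341) / 0.056380 = 31.6714 half-years
= 31.6714/2 years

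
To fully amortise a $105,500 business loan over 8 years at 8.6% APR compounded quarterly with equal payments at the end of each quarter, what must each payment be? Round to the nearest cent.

Periodic rate i = 0.086/4 = 0.0215; n = 8 × 4 = 32 periods.
Annuity-PV factor = 22.964732; PMT = 105500 / 22.964732 = 4,594.0010

$4,594.00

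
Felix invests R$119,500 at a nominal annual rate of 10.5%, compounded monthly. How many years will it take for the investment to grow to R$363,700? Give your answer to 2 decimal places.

Periodic rate i = 0.105/12 = 0.00875.
(1+i)^n = 363700/119500 = 3.04351, so n = ln 3.04351 / ln 1.00875 = 127.7572 months
= 127.7572/12 years

10.65 years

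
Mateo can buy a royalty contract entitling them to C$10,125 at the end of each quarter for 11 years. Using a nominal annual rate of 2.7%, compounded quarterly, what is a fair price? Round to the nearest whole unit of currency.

i = 0.027/4 = 0.00675 per quarter; n = 11·4 = 44.
PV = PMT · [1 − (1+i)^(−n)] / i = 10125 · 37.957651 = 384,321.2154

C$384,321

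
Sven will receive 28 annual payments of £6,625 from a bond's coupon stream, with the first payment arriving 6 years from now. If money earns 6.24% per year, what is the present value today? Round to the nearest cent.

PV at t=5 (ordinary 28-year annuity): 6625 × a(28|0.0624) = 6625 × 13.082916 = 86,674.3189
PV₀ = 86,674.3189 / (1+0.0624)^5 = 86,674.3189 / 1.353444 = 64,039.8237

£64,039.82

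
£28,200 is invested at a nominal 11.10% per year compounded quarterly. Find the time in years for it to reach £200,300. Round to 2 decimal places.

17.91 years

Periodic rate i = 0.111/4 = 0.02775.
n = ln(200300/28200) / ln(1+0.02775) = ln(7.10284) / 0.027372 = 71.6242 quarters
= 71.6242/4 years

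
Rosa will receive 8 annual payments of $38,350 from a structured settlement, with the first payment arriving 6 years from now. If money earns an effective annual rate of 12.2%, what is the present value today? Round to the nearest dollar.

PV at t=5 (ordinary 8-year annuity): 38350 × a(8|0.122) = 38350 × 4.933118 = 189,185.0900
Discount back 5 years: 189,185.0900 × (1+0.122)^(−5) = 189,185.0900 × 0.562388 = 106,395.3436

$106,395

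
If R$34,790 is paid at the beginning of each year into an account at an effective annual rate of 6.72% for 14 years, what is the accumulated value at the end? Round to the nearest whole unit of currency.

Accumulation factor s(14|0.0672) × (1+i) = 23.593669; FV = 34790 × 23.593669 = 820,823.7519
(Beginning-of-period payments → annuity-due factor ×(1+i).)

R$820,824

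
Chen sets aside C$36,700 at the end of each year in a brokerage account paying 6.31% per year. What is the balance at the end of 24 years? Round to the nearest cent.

Accumulation factor s(24|0.0631) = 52.977656; FV = 36700 × 52.977656 = 1,944,279.9571

C$1,944,279.96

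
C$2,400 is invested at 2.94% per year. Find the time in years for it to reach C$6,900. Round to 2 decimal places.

n = ln(6900/2400) / ln(1+0.0294) = ln(2.87500) / 0.028976 = 36.4456 years

36.45 years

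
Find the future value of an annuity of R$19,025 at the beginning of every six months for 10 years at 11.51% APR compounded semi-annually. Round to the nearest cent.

With 2 periods per year: i = 0.05755, n = 20.
Accumulation factor s(20|0.05755) × (1+i) = 37.893398; FV = 19025 × 37.893398 = 720,921.9026
Payments are at the start of each period, so multiply by (1+i).

R$720,921.90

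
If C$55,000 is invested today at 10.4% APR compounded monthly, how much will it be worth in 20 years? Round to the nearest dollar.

Periodic rate i = 0.104/12 = 0.00866667; n = 20 × 12 = 240 periods.
55,000 × (1+0.00866667)^240 = 55,000 × 7.933057 = 436,318.1123

C$436,318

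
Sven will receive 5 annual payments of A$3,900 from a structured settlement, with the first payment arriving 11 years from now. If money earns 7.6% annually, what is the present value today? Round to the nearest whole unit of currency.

Value one period before first payment (t=10): 3900 × [1 − (1+0.076)^(−5)] / 0.076 = 3900 × 4.035160 = 15,737.1237
Discount back 10 years: 15,737.1237 × (1+0.076)^(−10) = 15,737.1237 × 0.480704 = 7,564.8905

A$7,565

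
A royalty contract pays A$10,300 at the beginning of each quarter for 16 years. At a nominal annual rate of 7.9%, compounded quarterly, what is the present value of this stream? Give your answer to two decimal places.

Periodic rate i = 0.079/4 = 0.01975; n = 16 × 4 = 64 periods.
PV = 10300 × [1 − (1+0.01975)^(−64)] / 0.01975 × (1+i) = 10300 × 36.864665 = 379,706.0533
Payments are at the start of each period, so multiply by (1+i).

A$379,706.05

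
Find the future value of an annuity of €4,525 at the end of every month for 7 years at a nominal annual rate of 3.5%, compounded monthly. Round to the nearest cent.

With 12 periods per year: i = 0.00291667, n = 84.
FV = PMT · [(1+i)^n − 1] / i = 4525 · 95.028273 = 430,002.9359

€430,002.94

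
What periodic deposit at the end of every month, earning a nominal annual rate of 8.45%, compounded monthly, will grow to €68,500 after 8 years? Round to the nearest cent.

€501.75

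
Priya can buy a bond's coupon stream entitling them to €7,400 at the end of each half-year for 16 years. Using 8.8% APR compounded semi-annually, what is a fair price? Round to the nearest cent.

€125,782.09

i = 0.088/2 = 0.044 per half-year; n = 16·2 = 32.
PV = PMT · [1 − (1+i)^(−n)] / i = 7400 · 16.997580 = 125,782.0887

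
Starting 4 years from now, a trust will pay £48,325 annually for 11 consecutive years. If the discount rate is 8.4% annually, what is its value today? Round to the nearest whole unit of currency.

PV at t=3 (ordinary 11-year annuity): 48325 × a(11|0.084) = 48325 × 7.002476 = 338,394.6670
PV₀ = 338,394.6670 / (1+0.084)^3 = 338,394.6670 / 1.273761 = 265,665.8083

£265,666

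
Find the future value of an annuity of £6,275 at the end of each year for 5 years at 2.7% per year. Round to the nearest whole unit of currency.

£33,116

FV = PMT · [(1+i)^n − 1] / i = 6275 · 5.277389 = 33,115.6156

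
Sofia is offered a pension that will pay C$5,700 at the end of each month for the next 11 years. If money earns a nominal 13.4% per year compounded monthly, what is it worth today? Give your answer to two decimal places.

C$392,592.49

Periodic rate i = 0.134/12 = 0.0111667; n = 11 × 12 = 132 periods.
Annuity factor a(132|0.0111667) = 68.875875; PV = 5700 × 68.875875 = 392,592.4873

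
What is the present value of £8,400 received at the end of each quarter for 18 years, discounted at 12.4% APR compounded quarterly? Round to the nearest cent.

With 4 periods per year: i = 0.031, n = 72.
Annuity factor a(72|0.031) = 28.676981; PV = 8400 × 28.676981 = 240,886.6434

£240,886.64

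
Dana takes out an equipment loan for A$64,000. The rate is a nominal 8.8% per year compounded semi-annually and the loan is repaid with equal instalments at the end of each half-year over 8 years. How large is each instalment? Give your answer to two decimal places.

Periodic rate i = 0.088/2 = 0.044; n = 8 × 2 = 16 periods.
PMT = 64000 / ( [1 − (1+0.044)^(−16)] / 0.044 ) = 64000 / 11.315862 = 5,655.7778

A$5,655.78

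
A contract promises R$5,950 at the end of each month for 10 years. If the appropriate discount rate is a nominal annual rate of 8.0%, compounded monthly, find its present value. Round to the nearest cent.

R$490,407.81

With 12 periods per year: i = 0.00666667, n = 120.
PV = 5950 × [1 − (1+0.00666667)^(−120)] / 0.00666667 = 5950 × 82.421481 = 490,407.8113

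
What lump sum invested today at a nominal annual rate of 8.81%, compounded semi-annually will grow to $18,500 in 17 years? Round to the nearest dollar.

Periodic rate i = 0.0881/2 = 0.04405; n = 17 × 2 = 34 periods.
PV = 18,500 / (1 + 0.04405)^34 = 18,500 / 4.330361 = 4,272.1610

$4,272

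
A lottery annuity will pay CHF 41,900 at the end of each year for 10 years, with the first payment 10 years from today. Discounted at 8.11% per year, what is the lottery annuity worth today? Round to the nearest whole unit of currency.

Value one period before first payment (t=9): 41900 × [1 − (1+0.0811)^(−10)] / 0.0811 = 41900 × 6.676916 = 279,762.7882
Discount back 9 years: 279,762.7882 × (1+0.0811)^(−9) = 279,762.7882 × 0.495687 = 138,674.6702

CHF 138,675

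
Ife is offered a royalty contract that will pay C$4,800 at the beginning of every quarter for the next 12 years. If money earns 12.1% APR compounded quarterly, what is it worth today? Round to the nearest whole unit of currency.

i = 0.121/4 = 0.03025 per quarter; n = 12·4 = 48.
PV = PMT · [1 − (1+i)^(−n)] / i × (1+i) = 4800 · 25.911346 = 124,374.4617
Payments are at the start of each period, so multiply by (1+i).

C$124,374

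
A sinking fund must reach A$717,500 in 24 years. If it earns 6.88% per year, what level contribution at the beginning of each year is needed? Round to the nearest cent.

A$11,729.62

FV-annuity factor × (1+i) = 61.169942; PMT = 717500 / 61.169942 = 11,729.6171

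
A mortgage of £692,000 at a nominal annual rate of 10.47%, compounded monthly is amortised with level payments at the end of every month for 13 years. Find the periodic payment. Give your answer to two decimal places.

£8,135.93

With 12 periods per year: i = 0.008725, n = 156.
Annuity-PV factor = 85.054830; PMT = 692000 / 85.054830 = 8,135.9283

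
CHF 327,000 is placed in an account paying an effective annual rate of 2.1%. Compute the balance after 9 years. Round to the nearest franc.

FV = 327,000 × (1 + 0.021)^9 = 394,257.0168

CHF 394,257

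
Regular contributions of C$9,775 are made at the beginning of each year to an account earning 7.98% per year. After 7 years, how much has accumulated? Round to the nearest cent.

C$94,122.94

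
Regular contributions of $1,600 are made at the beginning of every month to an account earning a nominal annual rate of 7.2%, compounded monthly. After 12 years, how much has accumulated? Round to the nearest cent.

i = 0.072/12 = 0.006 per month; n = 12·12 = 144.
FV = PMT · [(1+i)^n − 1] / i × (1+i) = 1600 · 229.118980 = 366,590.3686
(annuity-due: payments at period start, so ×(1+i).)

$366,590.37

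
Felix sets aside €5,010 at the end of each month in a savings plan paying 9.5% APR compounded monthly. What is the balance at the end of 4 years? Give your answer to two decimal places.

Periodic rate i = 0.095/12 = 0.00791667; n = 4 × 12 = 48 periods.
FV = PMT · [(1+i)^n − 1] / i = 5010 · 58.117673 = 291,169.5425

€291,169.54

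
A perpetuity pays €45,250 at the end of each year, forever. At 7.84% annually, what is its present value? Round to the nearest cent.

PV = C/r = 45250/0.0784 = 577,168.3673

€577,168.37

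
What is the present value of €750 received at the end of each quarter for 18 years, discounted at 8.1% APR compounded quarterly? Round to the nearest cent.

€28,292.02

With 4 periods per year: i = 0.02025, n = 72.
Annuity factor a(72|0.02025) = 37.722690; PV = 750 × 37.722690 = 28,292.0174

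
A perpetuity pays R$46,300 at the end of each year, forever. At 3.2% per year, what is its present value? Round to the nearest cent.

R$1,446,875.00

PV = C/r = 46300/0.032 = 1,446,875.0000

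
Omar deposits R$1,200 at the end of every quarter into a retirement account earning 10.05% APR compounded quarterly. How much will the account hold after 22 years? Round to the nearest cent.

R$376,307.06

Periodic rate i = 0.1005/4 = 0.025125; n = 22 × 4 = 88 periods.
FV = 1200 × [(1+0.025125)^88 − 1] / 0.025125 = 1200 × 313.589221 = 376,307.0649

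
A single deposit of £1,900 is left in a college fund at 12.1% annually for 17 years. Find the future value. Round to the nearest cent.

£13,244.91

1,900 × (1+0.121)^17 = 1,900 × 6.971005 = 13,244.9101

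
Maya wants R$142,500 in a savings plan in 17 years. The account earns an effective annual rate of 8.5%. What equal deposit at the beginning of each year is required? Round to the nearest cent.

R$3,718.39

PMT = 142500 / ( [(1+0.085)^17 − 1] / 0.085 × (1+i) ) = 142500 / 38.322995 = 3,718.3941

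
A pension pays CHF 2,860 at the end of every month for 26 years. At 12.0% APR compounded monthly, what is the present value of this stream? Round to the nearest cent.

CHF 273,173.82

Periodic rate i = 0.12/12 = 0.01; n = 26 × 12 = 312 periods.
PV = PMT · [1 − (1+i)^(−n)] / i = 2860 · 95.515321 = 273,173.8176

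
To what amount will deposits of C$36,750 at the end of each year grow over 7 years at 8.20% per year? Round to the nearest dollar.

Accumulation factor s(7|0.082) = 8.977614; FV = 36750 × 8.977614 = 329,927.2995

C$329,927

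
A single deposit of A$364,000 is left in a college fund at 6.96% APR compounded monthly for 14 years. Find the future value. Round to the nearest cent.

i = 0.0696/12 = 0.0058 per month; n = 14·12 = 168.
FV = 364,000 × (1 + 0.0058)^168 = 961,735.0401

A$961,735.04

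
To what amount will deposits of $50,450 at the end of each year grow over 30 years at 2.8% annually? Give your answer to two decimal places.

FV = PMT · [(1+i)^n − 1] / i = 50450 · 46.063512 = 2,323,904.1582

$2,323,904.16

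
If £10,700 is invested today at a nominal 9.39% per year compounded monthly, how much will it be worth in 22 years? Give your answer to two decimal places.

With 12 periods per year: i = 0.007825, n = 264.
FV = 10,700 × (1 + 0.007825)^264 = 83,763.9913

£83,763.99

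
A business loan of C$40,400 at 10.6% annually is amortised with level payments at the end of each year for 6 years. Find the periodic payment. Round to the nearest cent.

PMT = 40400 / ( [1 − (1+0.106)^(−6)] / 0.106 ) = 40400 / 4.279737 = 9,439.8318

C$9,439.83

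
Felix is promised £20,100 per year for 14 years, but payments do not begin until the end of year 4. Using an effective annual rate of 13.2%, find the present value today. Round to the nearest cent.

£86,471.66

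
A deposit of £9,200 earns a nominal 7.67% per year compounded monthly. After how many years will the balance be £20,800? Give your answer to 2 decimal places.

10.67 years

Periodic rate i = 0.0767/12 = 0.00639167.
n = ln(20800/9200) / ln(1+0.00639167) = ln(2.26087) / 0.006371 = 128.0345 months
= 128.0345/12 years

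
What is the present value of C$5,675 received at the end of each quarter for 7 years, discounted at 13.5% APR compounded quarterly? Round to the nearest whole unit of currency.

i = 0.135/4 = 0.03375 per quarter; n = 7·4 = 28.
Annuity factor a(28|0.03375) = 17.932169; PV = 5675 × 17.932169 = 101,765.0592

C$101,765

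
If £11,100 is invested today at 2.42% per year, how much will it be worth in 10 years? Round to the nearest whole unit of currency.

£14,098

FV = 11,100 × (1 + 0.0242)^10 = 14,098.4281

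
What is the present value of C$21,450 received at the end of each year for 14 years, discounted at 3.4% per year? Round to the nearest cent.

C$235,824.37

PV = PMT · [1 − (1+i)^(−n)] / i = 21450 · 10.994143 = 235,824.3747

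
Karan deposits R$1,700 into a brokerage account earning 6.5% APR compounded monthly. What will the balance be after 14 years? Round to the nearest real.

R$4,213

With 12 periods per year: i = 0.00541667, n = 168.
FV = 1,700 × (1 + 0.00541667)^168 = 4,212.9897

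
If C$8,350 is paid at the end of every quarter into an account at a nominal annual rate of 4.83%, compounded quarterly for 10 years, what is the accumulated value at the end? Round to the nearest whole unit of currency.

C$426,142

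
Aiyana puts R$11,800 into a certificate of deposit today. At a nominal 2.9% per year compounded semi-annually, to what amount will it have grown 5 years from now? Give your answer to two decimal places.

R$13,627.07

With 2 periods per year: i = 0.0145, n = 10.
11,800 × (1+0.0145)^10 = 11,800 × 1.154837 = 13,627.0711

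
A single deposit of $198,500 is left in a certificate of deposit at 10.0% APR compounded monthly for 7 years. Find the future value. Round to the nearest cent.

$398,572.15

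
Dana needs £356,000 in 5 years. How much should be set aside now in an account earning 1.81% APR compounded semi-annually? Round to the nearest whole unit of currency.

£325,329

Periodic rate i = 0.0181/2 = 0.00905; n = 5 × 2 = 10 periods.
PV = 356,000 / (1 + 0.00905)^10 = 356,000 / 1.094276 = 325,329.2639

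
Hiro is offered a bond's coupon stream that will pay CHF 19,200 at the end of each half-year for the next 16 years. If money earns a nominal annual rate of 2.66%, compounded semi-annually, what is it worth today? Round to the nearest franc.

i = 0.0266/2 = 0.0133 per half-year; n = 16·2 = 32.
PV = 19200 × [1 − (1+0.0133)^(−32)] / 0.0133 = 19200 × 25.923820 = 497,737.3419

CHF 497,737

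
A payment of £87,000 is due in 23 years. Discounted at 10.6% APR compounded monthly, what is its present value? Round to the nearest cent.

£7,679.95

Periodic rate i = 0.106/12 = 0.00883333; n = 23 × 12 = 276 periods.
PV = FV·(1+i)^(−n) = 87,000 × 0.088275 = 7,679.9494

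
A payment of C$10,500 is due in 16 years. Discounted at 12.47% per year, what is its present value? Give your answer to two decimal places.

C$1,601.78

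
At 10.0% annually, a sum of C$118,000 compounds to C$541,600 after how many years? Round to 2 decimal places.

15.99 years

n = ln(541600/118000) / ln(1+0.1) = ln(4.58983) / 0.095310 = 15.9883 years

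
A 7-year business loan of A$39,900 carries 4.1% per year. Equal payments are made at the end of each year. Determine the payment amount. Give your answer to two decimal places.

A$6,672.31

PMT = 39900 / ( [1 − (1+0.041)^(−7)] / 0.041 ) = 39900 / 5.979937 = 6,672.3115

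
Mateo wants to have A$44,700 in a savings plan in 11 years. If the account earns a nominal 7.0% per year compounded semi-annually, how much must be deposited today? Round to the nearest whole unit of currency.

A$20,971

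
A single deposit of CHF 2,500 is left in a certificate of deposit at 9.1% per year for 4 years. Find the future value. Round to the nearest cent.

CHF 3,541.92

2,500 × (1+0.091)^4 = 2,500 × 1.416769 = 3,541.9221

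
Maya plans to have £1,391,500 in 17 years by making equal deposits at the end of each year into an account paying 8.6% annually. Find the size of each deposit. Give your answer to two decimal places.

£39,038.18

FV-annuity factor = 35.644594; PMT = 1.3915e+06 / 35.644594 = 39,038.1780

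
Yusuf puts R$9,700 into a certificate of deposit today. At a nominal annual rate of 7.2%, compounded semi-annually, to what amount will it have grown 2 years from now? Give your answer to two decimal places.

R$11,174.05

Periodic rate i = 0.072/2 = 0.036; n = 2 × 2 = 4 periods.
FV = PV·(1+i)^n = 9,700 × 1.151964 = 11,174.0537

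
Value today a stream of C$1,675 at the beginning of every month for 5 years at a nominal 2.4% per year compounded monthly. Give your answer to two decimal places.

C$94,804.34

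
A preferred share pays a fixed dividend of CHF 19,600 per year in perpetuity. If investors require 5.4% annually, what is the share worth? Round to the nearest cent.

PV = PMT / i = 19600 / 0.054 = 362,962.9630

CHF 362,962.96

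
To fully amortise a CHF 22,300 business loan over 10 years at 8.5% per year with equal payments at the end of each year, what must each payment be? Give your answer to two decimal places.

PMT = 22300 / ( [1 − (1+0.085)^(−10)] / 0.085 ) = 22300 / 6.561348 = 3,398.6918

CHF 3,398.69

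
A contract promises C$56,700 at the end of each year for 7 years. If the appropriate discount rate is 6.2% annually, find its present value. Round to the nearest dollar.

C$314,283

Annuity factor a(7|0.062) = 5.542915; PV = 56700 × 5.542915 = 314,283.2900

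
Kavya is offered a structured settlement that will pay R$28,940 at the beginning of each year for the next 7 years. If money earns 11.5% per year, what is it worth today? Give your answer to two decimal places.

R$149,628.31

PV = PMT · [1 − (1+i)^(−n)] / i × (1+i) = 28940 · 5.170294 = 149,628.3093
(Beginning-of-period payments → annuity-due factor ×(1+i).)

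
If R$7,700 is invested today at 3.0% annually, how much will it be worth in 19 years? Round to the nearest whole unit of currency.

7,700 × (1+0.03)^19 = 7,700 × 1.753506 = 13,501.9966

R$13,502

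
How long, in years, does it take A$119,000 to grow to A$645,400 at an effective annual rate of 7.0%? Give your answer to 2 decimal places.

n = ln(645400/119000) / ln(1+0.07) = ln(5.42353) / 0.067659 = 24.9894 years

24.99 years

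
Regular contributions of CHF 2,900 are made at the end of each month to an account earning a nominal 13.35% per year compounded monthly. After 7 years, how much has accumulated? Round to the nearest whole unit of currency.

CHF 399,571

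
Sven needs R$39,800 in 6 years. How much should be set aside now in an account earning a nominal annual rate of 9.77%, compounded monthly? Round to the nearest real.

R$22,199

With 12 periods per year: i = 0.00814167, n = 72.
PV = FV·(1+i)^(−n) = 39,800 × 0.557760 = 22,198.8472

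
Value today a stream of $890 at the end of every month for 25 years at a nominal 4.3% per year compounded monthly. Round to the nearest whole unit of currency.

Periodic rate i = 0.043/12 = 0.00358333; n = 25 × 12 = 300 periods.
PV = PMT · [1 − (1+i)^(−n)] / i = 890 · 183.640696 = 163,440.2193

$163,440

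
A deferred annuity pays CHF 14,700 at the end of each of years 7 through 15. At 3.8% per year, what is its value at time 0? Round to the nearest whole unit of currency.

PV at t=6 (ordinary 9-year annuity): 14700 × a(9|0.038) = 14700 × 7.503562 = 110,302.3612
PV₀ = 110,302.3612 / (1+0.038)^6 = 110,302.3612 / 1.250789 = 88,186.2121

CHF 88,186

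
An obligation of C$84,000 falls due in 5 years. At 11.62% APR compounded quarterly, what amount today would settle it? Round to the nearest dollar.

i = 0.1162/4 = 0.02905 per quarter; n = 5·4 = 20.
Discount factor = (1+0.02905)^(−20) = 0.563989; PV = 84,000 × 0.563989 = 47,375.0571

C$47,375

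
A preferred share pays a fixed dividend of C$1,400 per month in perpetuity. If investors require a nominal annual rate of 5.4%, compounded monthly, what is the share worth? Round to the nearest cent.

C$311,111.11

Periodic rate i = 0.054/12 = 0.0045.
PV = C/r = 1400/0.0045 = 311,111.1111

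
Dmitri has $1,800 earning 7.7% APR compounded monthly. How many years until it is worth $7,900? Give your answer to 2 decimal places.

19.27 years

Periodic rate i = 0.077/12 = 0.00641667.
n = ln(7900/1800) / ln(1+0.00641667) = ln(4.38889) / 0.006396 = 231.2441 months
= 231.2441/12 years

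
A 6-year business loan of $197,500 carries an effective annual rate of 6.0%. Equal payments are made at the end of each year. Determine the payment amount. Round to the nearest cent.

Annuity-PV factor = 4.917324; PMT = 197500 / 4.917324 = 40,164.1191

$40,164.12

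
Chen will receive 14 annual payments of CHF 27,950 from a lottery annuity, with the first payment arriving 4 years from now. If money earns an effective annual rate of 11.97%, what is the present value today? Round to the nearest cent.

Value one period before first payment (t=3): 27950 × [1 − (1+0.1197)^(−14)] / 0.1197 = 27950 × 6.638357 = 185,542.0750
PV₀ = 185,542.0750 / (1+0.1197)^3 = 185,542.0750 / 1.403799 = 132,171.3648

CHF 132,171.36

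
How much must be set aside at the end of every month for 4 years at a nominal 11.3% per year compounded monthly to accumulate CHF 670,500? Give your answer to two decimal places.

CHF 11,113.39

Periodic rate i = 0.113/12 = 0.00941667; n = 4 × 12 = 48 periods.
FV-annuity factor = 60.332601; PMT = 670500 / 60.332601 = 11,113.3945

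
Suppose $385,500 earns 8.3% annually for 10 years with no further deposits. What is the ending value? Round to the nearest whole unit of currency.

FV = PV·(1+i)^n = 385,500 × 2.219650 = 855,675.2071

$855,675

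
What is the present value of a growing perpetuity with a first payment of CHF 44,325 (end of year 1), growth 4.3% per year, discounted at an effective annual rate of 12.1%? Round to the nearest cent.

CHF 568,269.23

PV = PMT / (i − g) = 44325 / (0.121 − 0.043) = 44325 / 0.078000 = 568,269.2308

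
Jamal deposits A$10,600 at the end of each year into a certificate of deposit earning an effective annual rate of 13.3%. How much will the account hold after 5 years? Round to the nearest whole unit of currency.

A$69,101

FV = 10600 × [(1+0.133)^5 − 1] / 0.133 = 10600 × 6.518966 = 69,101.0405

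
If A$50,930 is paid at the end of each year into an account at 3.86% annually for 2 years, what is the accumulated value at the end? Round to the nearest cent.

A$103,825.90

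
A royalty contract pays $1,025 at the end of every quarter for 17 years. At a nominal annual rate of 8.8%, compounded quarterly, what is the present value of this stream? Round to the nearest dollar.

$35,983

i = 0.088/4 = 0.022 per quarter; n = 17·4 = 68.
PV = 1025 × [1 − (1+0.022)^(−68)] / 0.022 = 1025 × 35.105116 = 35,982.7440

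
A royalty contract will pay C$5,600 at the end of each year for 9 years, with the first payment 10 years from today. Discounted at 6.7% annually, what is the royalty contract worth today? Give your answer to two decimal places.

C$20,615.77

PV at t=9 (ordinary 9-year annuity): 5600 × a(9|0.067) = 5600 × 6.599200 = 36,955.5216
Discount back 9 years: 36,955.5216 × (1+0.067)^(−9) = 36,955.5216 × 0.557854 = 20,615.7701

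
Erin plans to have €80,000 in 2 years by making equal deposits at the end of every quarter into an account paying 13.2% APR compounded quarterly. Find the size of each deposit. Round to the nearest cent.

With 4 periods per year: i = 0.033, n = 8.
PMT = 80000 / ( [(1+0.033)^8 − 1] / 0.033 ) = 80000 / 8.987567 = 8,901.1853

€8,901.19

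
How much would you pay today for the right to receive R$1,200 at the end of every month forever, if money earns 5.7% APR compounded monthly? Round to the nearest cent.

R$252,631.58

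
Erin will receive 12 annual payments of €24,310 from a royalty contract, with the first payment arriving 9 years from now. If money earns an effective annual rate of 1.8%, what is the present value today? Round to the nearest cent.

€225,655.89

Value one period before first payment (t=8): 24310 × [1 − (1+0.018)^(−12)] / 0.018 = 24310 × 10.706412 = 260,272.8638
PV₀ = 260,272.8638 / (1+0.018)^8 = 260,272.8638 / 1.153406 = 225,655.8862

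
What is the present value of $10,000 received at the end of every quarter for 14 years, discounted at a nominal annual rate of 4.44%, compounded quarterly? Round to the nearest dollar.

$415,381

Periodic rate i = 0.0444/4 = 0.0111; n = 14 × 4 = 56 periods.
Annuity factor a(56|0.0111) = 41.538122; PV = 10000 × 41.538122 = 415,381.2196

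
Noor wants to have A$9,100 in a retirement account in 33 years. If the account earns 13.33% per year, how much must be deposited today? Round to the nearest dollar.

A$146

PV = FV·(1+i)^(−n) = 9,100 × 0.016092 = 146.4401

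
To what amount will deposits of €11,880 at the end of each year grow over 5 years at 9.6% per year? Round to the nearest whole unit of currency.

Accumulation factor s(5|0.096) = 6.056669; FV = 11880 × 6.056669 = 71,953.2231

€71,953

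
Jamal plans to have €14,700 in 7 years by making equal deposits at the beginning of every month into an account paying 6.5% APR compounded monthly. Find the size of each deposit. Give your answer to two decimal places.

i = 0.065/12 = 0.00541667 per month; n = 7·12 = 84.
PMT = 14700 / ( [(1+0.00541667)^84 − 1] / 0.00541667 × (1+i) ) = 14700 / 106.587639 = 137.9147

€137.91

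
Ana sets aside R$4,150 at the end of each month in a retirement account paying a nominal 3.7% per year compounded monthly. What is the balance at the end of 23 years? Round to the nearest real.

Periodic rate i = 0.037/12 = 0.00308333; n = 23 × 12 = 276 periods.
FV = 4150 × [(1+0.00308333)^276 − 1] / 0.00308333 = 4150 × 434.245423 = 1,802,118.5040

R$1,802,119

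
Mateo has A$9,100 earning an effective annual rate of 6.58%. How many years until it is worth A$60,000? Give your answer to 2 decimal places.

(1+i)^n = 60000/9100 = 6.59341, so n = ln 6.59341 / ln 1.0658 = 29.5967 years

29.60 years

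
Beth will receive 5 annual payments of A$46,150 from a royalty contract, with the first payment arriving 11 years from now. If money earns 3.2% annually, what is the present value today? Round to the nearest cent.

A$153,368.60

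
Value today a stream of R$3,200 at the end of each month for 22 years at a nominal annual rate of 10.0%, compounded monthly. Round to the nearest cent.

R$341,061.94

i = 0.1/12 = 0.00833333 per month; n = 22·12 = 264.
PV = PMT · [1 − (1+i)^(−n)] / i = 3200 · 106.581856 = 341,061.9401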